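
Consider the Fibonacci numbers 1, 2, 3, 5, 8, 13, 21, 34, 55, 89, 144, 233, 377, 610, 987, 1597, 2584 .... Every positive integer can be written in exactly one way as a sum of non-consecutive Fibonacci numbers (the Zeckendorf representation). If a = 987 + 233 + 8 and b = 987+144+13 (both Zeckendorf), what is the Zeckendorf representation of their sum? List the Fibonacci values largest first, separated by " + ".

The two numbers are 1228 and 1144, so their sum is 2372.
Greedily peel off the largest Fibonacci term at each step:
subtract 1597 from 2372: 775 remains
subtract 610 from 775: 165 remains
subtract 144 from 165: 21 remains
subtract 21 from 21: 0 remains

1597 + 610 + 144 + 21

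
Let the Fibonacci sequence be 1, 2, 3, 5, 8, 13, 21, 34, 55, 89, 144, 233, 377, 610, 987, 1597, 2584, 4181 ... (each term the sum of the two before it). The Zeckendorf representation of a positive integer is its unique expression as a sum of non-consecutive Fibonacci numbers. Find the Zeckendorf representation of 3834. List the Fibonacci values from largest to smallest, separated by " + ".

2584 + 987 + 233 + 21 + 8 + 1

Repeatedly subtract the largest Fibonacci number that fits:
3834: greatest Fibonacci not exceeding it is 2584, leaving 1250
1250: greatest Fibonacci not exceeding it is 987, leaving 263
263: greatest Fibonacci not exceeding it is 233, leaving 30
30: greatest Fibonacci not exceeding it is 21, leaving 9
9: greatest Fibonacci not exceeding it is 8, leaving 1
1: greatest Fibonacci not exceeding it is 1, leaving 0
So 3834 = 2584 + 987 + 233 + 21 + 8 + 1, with no two terms consecutive in the sequence.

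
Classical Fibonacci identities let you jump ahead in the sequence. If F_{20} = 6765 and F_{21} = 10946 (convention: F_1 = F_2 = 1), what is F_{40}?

102334155

By the doubling identity F_{2k} = F_k(2F_{k+1} − F_k): F_{40} = 6765·(2·10946 − 6765) = 6765·15127 = 102334155.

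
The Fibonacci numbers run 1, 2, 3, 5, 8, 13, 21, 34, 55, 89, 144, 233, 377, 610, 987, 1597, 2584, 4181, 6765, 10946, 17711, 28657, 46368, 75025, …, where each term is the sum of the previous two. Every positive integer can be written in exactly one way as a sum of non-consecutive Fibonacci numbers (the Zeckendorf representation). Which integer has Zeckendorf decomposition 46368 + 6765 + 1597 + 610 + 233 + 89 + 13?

46368 + 6765 + 1597 + 610 + 233 + 89 + 13 = 55675.

55675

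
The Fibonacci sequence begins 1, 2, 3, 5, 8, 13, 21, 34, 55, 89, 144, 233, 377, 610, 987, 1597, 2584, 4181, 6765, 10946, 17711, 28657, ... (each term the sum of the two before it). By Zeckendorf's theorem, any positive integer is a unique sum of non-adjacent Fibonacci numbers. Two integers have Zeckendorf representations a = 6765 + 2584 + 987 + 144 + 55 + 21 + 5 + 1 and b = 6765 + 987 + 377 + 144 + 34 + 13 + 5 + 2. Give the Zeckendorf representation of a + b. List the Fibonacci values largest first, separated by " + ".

The two numbers are 10562 and 8327, so their sum is 18889.
Repeatedly subtract the largest Fibonacci number that fits:
subtract 17711 from 18889: 1178 remains
subtract 987 from 1178: 191 remains
subtract 144 from 191: 47 remains
subtract 34 from 47: 13 remains
subtract 13 from 13: 0 remains

17711 + 987 + 144 + 34 + 13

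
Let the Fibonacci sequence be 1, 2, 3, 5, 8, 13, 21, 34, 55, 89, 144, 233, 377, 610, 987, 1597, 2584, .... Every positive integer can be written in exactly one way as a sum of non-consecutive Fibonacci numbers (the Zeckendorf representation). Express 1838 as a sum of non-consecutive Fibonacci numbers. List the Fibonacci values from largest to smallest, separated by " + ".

1838 − 1597 = 241
241 − 233 = 8
8 − 8 = 0
So 1838 = 1597 + 233 + 8, with no two terms consecutive in the sequence.

1597 + 233 + 8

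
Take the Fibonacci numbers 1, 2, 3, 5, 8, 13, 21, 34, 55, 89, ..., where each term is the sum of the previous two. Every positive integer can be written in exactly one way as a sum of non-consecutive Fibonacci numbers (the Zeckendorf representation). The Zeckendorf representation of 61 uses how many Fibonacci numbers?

3

61 − 55 = 6
6 − 5 = 1
1 − 1 = 0
61 = 55 + 5 + 1, which has 3 terms.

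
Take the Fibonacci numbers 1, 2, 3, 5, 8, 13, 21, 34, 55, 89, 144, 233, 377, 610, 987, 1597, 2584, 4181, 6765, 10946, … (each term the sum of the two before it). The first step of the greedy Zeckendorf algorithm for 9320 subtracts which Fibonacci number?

6765 ≤ 9320 < 10946, so the largest Fibonacci number not exceeding 9320 is 6765.

6765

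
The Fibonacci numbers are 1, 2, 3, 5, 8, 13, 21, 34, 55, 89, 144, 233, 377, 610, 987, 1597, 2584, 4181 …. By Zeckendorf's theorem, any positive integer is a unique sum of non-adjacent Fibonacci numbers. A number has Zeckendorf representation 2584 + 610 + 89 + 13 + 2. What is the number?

3298

2584 + 610 + 89 + 13 + 2 = 3298.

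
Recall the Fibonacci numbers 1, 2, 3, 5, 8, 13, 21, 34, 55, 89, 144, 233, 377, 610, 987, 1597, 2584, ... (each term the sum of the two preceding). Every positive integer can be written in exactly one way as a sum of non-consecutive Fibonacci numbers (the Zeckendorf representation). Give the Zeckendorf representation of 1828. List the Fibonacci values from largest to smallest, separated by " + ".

largest Fibonacci ≤ 1828 is 1597; 1828 − 1597 = 231
largest Fibonacci ≤ 231 is 144; 231 − 144 = 87
largest Fibonacci ≤ 87 is 55; 87 − 55 = 32
largest Fibonacci ≤ 32 is 21; 32 − 21 = 11
largest Fibonacci ≤ 11 is 8; 11 − 8 = 3
largest Fibonacci ≤ 3 is 3; 3 − 3 = 0
So 1828 = 1597 + 144 + 55 + 21 + 8 + 3, with no two terms consecutive in the sequence.

1597 + 144 + 55 + 21 + 8 + 3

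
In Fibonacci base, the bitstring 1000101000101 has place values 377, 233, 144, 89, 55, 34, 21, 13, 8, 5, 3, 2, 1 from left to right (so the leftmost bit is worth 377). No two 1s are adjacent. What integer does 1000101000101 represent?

457

Summing the place values of the 1 bits: 377 + 55 + 21 + 3 + 1 = 457.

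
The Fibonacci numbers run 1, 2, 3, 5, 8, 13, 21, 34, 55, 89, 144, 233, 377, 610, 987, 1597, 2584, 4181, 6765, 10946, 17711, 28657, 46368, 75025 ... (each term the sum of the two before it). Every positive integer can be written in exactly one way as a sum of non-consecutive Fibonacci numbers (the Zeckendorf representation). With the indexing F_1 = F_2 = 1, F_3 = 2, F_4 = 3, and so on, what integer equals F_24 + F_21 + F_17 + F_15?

F_24 + F_21 + F_17 + F_15 = 46368 + 10946 + 1597 + 610 = 59521.

59521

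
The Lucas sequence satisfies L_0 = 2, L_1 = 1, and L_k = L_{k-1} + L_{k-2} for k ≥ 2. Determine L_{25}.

167761

Iterating the recurrence up to L_{18} = 5778 and L_{17} = 3571:
L_{19} = L_{18} + L_{17} = 5778 + 3571 = 9349
L_{20} = L_{19} + L_{18} = 9349 + 5778 = 15127
L_{21} = L_{20} + L_{19} = 15127 + 9349 = 24476
L_{22} = L_{21} + L_{20} = 24476 + 15127 = 39603
L_{23} = L_{22} + L_{21} = 39603 + 24476 = 64079
L_{24} = L_{23} + L_{22} = 64079 + 39603 = 103682
L_{25} = L_{24} + L_{23} = 103682 + 64079 = 167761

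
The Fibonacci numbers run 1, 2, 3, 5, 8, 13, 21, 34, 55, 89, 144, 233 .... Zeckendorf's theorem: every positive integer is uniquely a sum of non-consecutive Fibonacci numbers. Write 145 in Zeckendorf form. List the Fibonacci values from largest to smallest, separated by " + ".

144 + 1

Greedily peel off the largest Fibonacci term at each step:
take 144 (≤ 145); 145 − 144 = 1
take 1 (≤ 1); 1 − 1 = 0
So 145 = 144 + 1, with no two terms consecutive in the sequence.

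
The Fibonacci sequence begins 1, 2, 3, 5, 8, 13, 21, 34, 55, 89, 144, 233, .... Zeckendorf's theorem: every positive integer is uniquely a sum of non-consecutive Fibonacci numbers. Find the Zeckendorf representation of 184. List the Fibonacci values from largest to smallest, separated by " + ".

largest Fibonacci ≤ 184 is 144; 184 − 144 = 40
largest Fibonacci ≤ 40 is 34; 40 − 34 = 6
largest Fibonacci ≤ 6 is 5; 6 − 5 = 1
largest Fibonacci ≤ 1 is 1; 1 − 1 = 0
So 184 = 144 + 34 + 5 + 1, with no two terms consecutive in the sequence.

144 + 34 + 5 + 1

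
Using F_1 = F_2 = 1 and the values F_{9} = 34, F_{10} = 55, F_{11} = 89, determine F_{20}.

By the addition formula F_{m+n} = F_m F_{n+1} + F_{m−1} F_n with m=11, n=9: F_{20} = 89·55 + 55·34 = 4895 + 1870 = 6765.

6765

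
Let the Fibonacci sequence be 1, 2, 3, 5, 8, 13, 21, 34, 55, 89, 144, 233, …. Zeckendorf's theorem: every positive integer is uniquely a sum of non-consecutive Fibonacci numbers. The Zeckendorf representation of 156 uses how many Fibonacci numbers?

4

Greedy algorithm:
156: greatest Fibonacci not exceeding it is 144, leaving 12
12: greatest Fibonacci not exceeding it is 8, leaving 4
4: greatest Fibonacci not exceeding it is 3, leaving 1
1: greatest Fibonacci not exceeding it is 1, leaving 0
156 = 144 + 8 + 3 + 1, which has 4 terms.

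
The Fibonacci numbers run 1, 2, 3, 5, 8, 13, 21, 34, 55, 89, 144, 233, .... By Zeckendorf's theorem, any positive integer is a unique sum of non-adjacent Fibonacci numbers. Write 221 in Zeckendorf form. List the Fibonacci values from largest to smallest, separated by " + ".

144 + 55 + 21 + 1

Greedy algorithm:
subtract 144 from 221: 77 remains
subtract 55 from 77: 22 remains
subtract 21 from 22: 1 remains
subtract 1 from 1: 0 remains
So 221 = 144 + 55 + 21 + 1, with no two terms consecutive in the sequence.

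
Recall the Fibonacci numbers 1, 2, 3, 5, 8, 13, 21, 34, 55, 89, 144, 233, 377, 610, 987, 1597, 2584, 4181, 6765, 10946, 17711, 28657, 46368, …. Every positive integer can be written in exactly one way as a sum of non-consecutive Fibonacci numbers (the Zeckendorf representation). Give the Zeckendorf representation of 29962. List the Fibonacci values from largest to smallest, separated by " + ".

28657 + 987 + 233 + 55 + 21 + 8 + 1

29962 − 28657 = 1305
1305 − 987 = 318
318 − 233 = 85
85 − 55 = 30
30 − 21 = 9
9 − 8 = 1
1 − 1 = 0
So 29962 = 28657 + 987 + 233 + 55 + 21 + 8 + 1, with no two terms consecutive in the sequence.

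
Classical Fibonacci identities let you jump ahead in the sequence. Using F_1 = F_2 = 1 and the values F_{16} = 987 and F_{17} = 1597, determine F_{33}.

By F_{2k+1} = F_k² + F_{k+1}²: F_{33} = 987² + 1597² = 974169 + 2550409 = 3524578.

3524578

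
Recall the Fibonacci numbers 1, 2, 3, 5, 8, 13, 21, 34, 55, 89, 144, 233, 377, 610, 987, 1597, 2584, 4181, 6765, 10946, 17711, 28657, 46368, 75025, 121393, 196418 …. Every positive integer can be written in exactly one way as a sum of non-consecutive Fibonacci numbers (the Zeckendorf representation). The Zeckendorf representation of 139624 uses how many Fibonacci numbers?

largest Fibonacci ≤ 139624 is 121393; 139624 − 121393 = 18231
largest Fibonacci ≤ 18231 is 17711; 18231 − 17711 = 520
largest Fibonacci ≤ 520 is 377; 520 − 377 = 143
largest Fibonacci ≤ 143 is 89; 143 − 89 = 54
largest Fibonacci ≤ 54 is 34; 54 − 34 = 20
largest Fibonacci ≤ 20 is 13; 20 − 13 = 7
largest Fibonacci ≤ 7 is 5; 7 − 5 = 2
largest Fibonacci ≤ 2 is 2; 2 − 2 = 0
139624 = 121393 + 17711 + 377 + 89 + 34 + 13 + 5 + 2, which has 8 terms.

8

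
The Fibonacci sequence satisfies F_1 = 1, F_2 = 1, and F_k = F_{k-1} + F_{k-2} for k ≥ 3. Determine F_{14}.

377

Iterating the recurrence up to F_{8} = 21 and F_{7} = 13:
F_{9} = F_{8} + F_{7} = 21 + 13 = 34
F_{10} = F_{9} + F_{8} = 34 + 21 = 55
F_{11} = F_{10} + F_{9} = 55 + 34 = 89
F_{12} = F_{11} + F_{10} = 89 + 55 = 144
F_{13} = F_{12} + F_{11} = 144 + 89 = 233
F_{14} = F_{13} + F_{12} = 233 + 144 = 377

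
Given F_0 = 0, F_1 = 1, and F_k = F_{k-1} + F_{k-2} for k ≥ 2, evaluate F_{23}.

Iterating the recurrence up to F_{19} = 4181 and F_{18} = 2584:
F_{20} = F_{19} + F_{18} = 4181 + 2584 = 6765
F_{21} = F_{20} + F_{19} = 6765 + 4181 = 10946
F_{22} = F_{21} + F_{20} = 10946 + 6765 = 17711
F_{23} = F_{22} + F_{21} = 17711 + 10946 = 28657

28657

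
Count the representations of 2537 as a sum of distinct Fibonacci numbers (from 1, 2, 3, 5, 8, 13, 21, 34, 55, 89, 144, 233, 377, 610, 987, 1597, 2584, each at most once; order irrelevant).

27

2537 = 1597+610+233+89+8 = 1597+610+233+89+5+3 = 1597+610+233+55+34+8 = 1597+610+233+89+5+2+1 = … (23 more), for 27 in all.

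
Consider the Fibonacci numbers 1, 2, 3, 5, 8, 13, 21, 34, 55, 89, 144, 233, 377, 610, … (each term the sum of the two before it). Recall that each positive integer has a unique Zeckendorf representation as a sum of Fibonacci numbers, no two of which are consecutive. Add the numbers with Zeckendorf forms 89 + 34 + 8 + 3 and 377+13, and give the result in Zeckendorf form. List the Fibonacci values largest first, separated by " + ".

377 + 144 + 3

The two numbers are 134 and 390, so their sum is 524.
Greedy algorithm:
largest Fibonacci ≤ 524 is 377; 524 − 377 = 147
largest Fibonacci ≤ 147 is 144; 147 − 144 = 3
largest Fibonacci ≤ 3 is 3; 3 − 3 = 0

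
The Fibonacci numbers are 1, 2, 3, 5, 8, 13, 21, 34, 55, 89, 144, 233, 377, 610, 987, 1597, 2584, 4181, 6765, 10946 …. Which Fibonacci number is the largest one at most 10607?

6765

6765 ≤ 10607 < 10946, so the largest Fibonacci number not exceeding 10607 is 6765.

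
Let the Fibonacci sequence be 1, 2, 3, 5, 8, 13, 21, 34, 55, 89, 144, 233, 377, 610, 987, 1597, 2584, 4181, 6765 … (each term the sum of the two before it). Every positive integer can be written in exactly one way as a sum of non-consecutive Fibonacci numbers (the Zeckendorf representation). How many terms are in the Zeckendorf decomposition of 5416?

Greedy algorithm:
5416: greatest Fibonacci not exceeding it is 4181, leaving 1235
1235: greatest Fibonacci not exceeding it is 987, leaving 248
248: greatest Fibonacci not exceeding it is 233, leaving 15
15: greatest Fibonacci not exceeding it is 13, leaving 2
2: greatest Fibonacci not exceeding it is 2, leaving 0
5416 = 4181 + 987 + 233 + 13 + 2, which has 5 terms.

5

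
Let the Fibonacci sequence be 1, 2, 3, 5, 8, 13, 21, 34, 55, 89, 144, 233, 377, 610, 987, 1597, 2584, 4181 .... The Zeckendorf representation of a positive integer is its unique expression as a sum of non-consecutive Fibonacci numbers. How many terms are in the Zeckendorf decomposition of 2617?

Greedily peel off the largest Fibonacci term at each step:
largest Fibonacci ≤ 2617 is 2584; 2617 − 2584 = 33
largest Fibonacci ≤ 33 is 21; 33 − 21 = 12
largest Fibonacci ≤ 12 is 8; 12 − 8 = 4
largest Fibonacci ≤ 4 is 3; 4 − 3 = 1
largest Fibonacci ≤ 1 is 1; 1 − 1 = 0
2617 = 2584 + 21 + 8 + 3 + 1, which has 5 terms.

5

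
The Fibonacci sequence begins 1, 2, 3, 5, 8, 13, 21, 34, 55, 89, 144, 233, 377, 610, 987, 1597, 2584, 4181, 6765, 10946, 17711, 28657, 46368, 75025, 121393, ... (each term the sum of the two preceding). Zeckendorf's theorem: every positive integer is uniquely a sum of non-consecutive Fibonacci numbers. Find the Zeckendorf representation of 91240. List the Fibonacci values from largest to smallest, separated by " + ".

Greedily peel off the largest Fibonacci term at each step:
75025 ≤ 91240 < 121393, so take 75025; remainder 16215
10946 ≤ 16215 < 17711, so take 10946; remainder 5269
4181 ≤ 5269 < 6765, so take 4181; remainder 1088
987 ≤ 1088 < 1597, so take 987; remainder 101
89 ≤ 101 < 144, so take 89; remainder 12
8 ≤ 12 < 13, so take 8; remainder 4
3 ≤ 4 < 5, so take 3; remainder 1
1 ≤ 1 < 2, so take 1; remainder 0
So 91240 = 75025 + 10946 + 4181 + 987 + 89 + 8 + 3 + 1, with no two terms consecutive in the sequence.

75025 + 10946 + 4181 + 987 + 89 + 8 + 3 + 1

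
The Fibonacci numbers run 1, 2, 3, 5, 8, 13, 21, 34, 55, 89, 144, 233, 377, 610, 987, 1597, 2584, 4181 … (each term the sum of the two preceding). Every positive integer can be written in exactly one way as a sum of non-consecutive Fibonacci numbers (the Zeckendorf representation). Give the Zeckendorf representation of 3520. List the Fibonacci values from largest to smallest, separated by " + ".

2584 + 610 + 233 + 89 + 3 + 1

take 2584 (≤ 3520); 3520 − 2584 = 936
take 610 (≤ 936); 936 − 610 = 326
take 233 (≤ 326); 326 − 233 = 93
take 89 (≤ 93); 93 − 89 = 4
take 3 (≤ 4); 4 − 3 = 1
take 1 (≤ 1); 1 − 1 = 0
So 3520 = 2584 + 610 + 233 + 89 + 3 + 1, with no two terms consecutive in the sequence.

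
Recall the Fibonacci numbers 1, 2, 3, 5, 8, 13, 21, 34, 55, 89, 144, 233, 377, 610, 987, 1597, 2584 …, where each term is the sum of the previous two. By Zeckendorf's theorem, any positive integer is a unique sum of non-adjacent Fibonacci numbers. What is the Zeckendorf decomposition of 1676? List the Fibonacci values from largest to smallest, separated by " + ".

largest Fibonacci ≤ 1676 is 1597; 1676 − 1597 = 79
largest Fibonacci ≤ 79 is 55; 79 − 55 = 24
largest Fibonacci ≤ 24 is 21; 24 − 21 = 3
largest Fibonacci ≤ 3 is 3; 3 − 3 = 0
So 1676 = 1597 + 55 + 21 + 3, with no two terms consecutive in the sequence.

1597 + 55 + 21 + 3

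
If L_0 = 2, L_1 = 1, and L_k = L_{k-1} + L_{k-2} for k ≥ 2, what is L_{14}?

843

Iterating the recurrence up to L_{6} = 18 and L_{5} = 11:
L_{7} = L_{6} + L_{5} = 18 + 11 = 29
L_{8} = L_{7} + L_{6} = 29 + 18 = 47
L_{9} = L_{8} + L_{7} = 47 + 29 = 76
L_{10} = L_{9} + L_{8} = 76 + 47 = 123
L_{11} = L_{10} + L_{9} = 123 + 76 = 199
L_{12} = L_{11} + L_{10} = 199 + 123 = 322
L_{13} = L_{12} + L_{11} = 322 + 199 = 521
L_{14} = L_{13} + L_{12} = 521 + 322 = 843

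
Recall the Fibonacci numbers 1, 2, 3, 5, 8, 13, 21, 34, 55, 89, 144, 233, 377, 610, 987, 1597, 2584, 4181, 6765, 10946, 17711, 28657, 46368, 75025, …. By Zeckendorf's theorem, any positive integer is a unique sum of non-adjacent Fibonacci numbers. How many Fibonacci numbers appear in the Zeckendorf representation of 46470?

3

Greedy algorithm:
take 46368 (≤ 46470); 46470 − 46368 = 102
take 89 (≤ 102); 102 − 89 = 13
take 13 (≤ 13); 13 − 13 = 0
46470 = 46368 + 89 + 13, which has 3 terms.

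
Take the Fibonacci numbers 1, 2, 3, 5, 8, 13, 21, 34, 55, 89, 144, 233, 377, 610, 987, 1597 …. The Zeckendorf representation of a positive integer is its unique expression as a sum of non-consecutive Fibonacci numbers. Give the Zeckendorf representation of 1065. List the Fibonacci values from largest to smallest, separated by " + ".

987 + 55 + 21 + 2

1065: greatest Fibonacci not exceeding it is 987, leaving 78
78: greatest Fibonacci not exceeding it is 55, leaving 23
23: greatest Fibonacci not exceeding it is 21, leaving 2
2: greatest Fibonacci not exceeding it is 2, leaving 0
So 1065 = 987 + 55 + 21 + 2, with no two terms consecutive in the sequence.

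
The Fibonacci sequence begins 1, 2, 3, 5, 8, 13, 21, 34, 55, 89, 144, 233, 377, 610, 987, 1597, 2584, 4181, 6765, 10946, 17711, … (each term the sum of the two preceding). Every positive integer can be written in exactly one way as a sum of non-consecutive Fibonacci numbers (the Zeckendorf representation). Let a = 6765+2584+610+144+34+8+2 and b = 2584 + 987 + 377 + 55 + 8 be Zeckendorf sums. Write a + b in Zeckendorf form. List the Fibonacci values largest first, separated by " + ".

10946 + 2584 + 610 + 13 + 5

The two numbers are 10147 and 4011, so their sum is 14158.
Greedy algorithm:
take 10946 (≤ 14158); 14158 − 10946 = 3212
take 2584 (≤ 3212); 3212 − 2584 = 628
take 610 (≤ 628); 628 − 610 = 18
take 13 (≤ 18); 18 − 13 = 5
take 5 (≤ 5); 5 − 5 = 0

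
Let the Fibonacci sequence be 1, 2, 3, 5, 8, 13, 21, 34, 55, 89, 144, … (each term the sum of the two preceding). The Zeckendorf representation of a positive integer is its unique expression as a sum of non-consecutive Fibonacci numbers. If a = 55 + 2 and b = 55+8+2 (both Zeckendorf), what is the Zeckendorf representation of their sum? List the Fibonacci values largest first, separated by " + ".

89 + 21 + 8 + 3 + 1

The two numbers are 57 and 65, so their sum is 122.
Repeatedly subtract the largest Fibonacci number that fits:
122: greatest Fibonacci not exceeding it is 89, leaving 33
33: greatest Fibonacci not exceeding it is 21, leaving 12
12: greatest Fibonacci not exceeding it is 8, leaving 4
4: greatest Fibonacci not exceeding it is 3, leaving 1
1: greatest Fibonacci not exceeding it is 1, leaving 0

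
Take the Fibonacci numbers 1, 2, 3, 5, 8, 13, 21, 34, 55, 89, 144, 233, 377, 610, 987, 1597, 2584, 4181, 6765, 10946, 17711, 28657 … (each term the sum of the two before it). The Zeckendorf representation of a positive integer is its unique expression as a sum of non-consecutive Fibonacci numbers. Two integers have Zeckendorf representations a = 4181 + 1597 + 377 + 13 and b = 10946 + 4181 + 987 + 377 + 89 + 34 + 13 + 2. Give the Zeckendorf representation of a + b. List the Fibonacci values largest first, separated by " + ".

The two numbers are 6168 and 16629, so their sum is 22797.
Greedily peel off the largest Fibonacci term at each step:
22797 − 17711 = 5086
5086 − 4181 = 905
905 − 610 = 295
295 − 233 = 62
62 − 55 = 7
7 − 5 = 2
2 − 2 = 0

17711 + 4181 + 610 + 233 + 55 + 5 + 2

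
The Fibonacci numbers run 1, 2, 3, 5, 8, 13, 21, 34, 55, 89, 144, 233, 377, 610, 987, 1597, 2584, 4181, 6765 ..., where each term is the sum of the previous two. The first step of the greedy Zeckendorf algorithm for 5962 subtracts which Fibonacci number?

4181

4181 ≤ 5962 < 6765, so the largest Fibonacci number not exceeding 5962 is 4181.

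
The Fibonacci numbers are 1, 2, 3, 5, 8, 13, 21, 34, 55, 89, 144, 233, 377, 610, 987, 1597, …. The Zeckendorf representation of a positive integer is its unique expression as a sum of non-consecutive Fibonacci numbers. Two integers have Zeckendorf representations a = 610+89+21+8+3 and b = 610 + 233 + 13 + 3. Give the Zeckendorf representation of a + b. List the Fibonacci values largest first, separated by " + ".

987 + 377 + 144 + 55 + 21 + 5 + 1

The two numbers are 731 and 859, so their sum is 1590.
Greedy algorithm:
subtract 987 from 1590: 603 remains
subtract 377 from 603: 226 remains
subtract 144 from 226: 82 remains
subtract 55 from 82: 27 remains
subtract 21 from 27: 6 remains
subtract 5 from 6: 1 remains
subtract 1 from 1: 0 remains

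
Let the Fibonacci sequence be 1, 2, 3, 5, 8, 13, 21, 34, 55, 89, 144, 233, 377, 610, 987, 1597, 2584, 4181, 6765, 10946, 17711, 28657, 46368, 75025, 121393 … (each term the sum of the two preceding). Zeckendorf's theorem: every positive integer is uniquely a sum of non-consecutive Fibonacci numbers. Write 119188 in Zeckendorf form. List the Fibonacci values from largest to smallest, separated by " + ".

Greedy algorithm:
take 75025 (≤ 119188); 119188 − 75025 = 44163
take 28657 (≤ 44163); 44163 − 28657 = 15506
take 10946 (≤ 15506); 15506 − 10946 = 4560
take 4181 (≤ 4560); 4560 − 4181 = 379
take 377 (≤ 379); 379 − 377 = 2
take 2 (≤ 2); 2 − 2 = 0
So 119188 = 75025 + 28657 + 10946 + 4181 + 377 + 2, with no two terms consecutive in the sequence.

75025 + 28657 + 10946 + 4181 + 377 + 2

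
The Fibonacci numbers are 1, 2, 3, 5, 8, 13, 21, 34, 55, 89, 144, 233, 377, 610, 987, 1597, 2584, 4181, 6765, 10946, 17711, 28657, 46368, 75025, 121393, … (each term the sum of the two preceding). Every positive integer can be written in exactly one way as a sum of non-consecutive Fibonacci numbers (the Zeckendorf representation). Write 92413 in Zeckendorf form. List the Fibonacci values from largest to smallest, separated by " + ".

subtract 75025 from 92413: 17388 remains
subtract 10946 from 17388: 6442 remains
subtract 4181 from 6442: 2261 remains
subtract 1597 from 2261: 664 remains
subtract 610 from 664: 54 remains
subtract 34 from 54: 20 remains
subtract 13 from 20: 7 remains
subtract 5 from 7: 2 remains
subtract 2 from 2: 0 remains
So 92413 = 75025 + 10946 + 4181 + 1597 + 610 + 34 + 13 + 5 + 2, with no two terms consecutive in the sequence.

75025 + 10946 + 4181 + 1597 + 610 + 34 + 13 + 5 + 2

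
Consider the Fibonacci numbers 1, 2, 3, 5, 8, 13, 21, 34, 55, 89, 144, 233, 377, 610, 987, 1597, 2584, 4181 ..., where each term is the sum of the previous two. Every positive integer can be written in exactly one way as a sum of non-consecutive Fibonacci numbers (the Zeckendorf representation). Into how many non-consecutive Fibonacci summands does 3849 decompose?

6

Greedy algorithm:
take 2584 (≤ 3849); 3849 − 2584 = 1265
take 987 (≤ 1265); 1265 − 987 = 278
take 233 (≤ 278); 278 − 233 = 45
take 34 (≤ 45); 45 − 34 = 11
take 8 (≤ 11); 11 − 8 = 3
take 3 (≤ 3); 3 − 3 = 0
3849 = 2584 + 987 + 233 + 34 + 8 + 3, which has 6 terms.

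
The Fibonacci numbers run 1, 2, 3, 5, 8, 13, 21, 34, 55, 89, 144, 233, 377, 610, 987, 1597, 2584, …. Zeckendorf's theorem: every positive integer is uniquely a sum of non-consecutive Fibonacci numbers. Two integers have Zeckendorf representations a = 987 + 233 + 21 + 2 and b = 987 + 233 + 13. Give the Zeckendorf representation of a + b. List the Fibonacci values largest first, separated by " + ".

1597 + 610 + 233 + 34 + 2

The two numbers are 1243 and 1233, so their sum is 2476.
subtract 1597 from 2476: 879 remains
subtract 610 from 879: 269 remains
subtract 233 from 269: 36 remains
subtract 34 from 36: 2 remains
subtract 2 from 2: 0 remains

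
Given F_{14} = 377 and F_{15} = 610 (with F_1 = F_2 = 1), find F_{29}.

By F_{2k+1} = F_k² + F_{k+1}²: F_{29} = 377² + 610² = 142129 + 372100 = 514229.

514229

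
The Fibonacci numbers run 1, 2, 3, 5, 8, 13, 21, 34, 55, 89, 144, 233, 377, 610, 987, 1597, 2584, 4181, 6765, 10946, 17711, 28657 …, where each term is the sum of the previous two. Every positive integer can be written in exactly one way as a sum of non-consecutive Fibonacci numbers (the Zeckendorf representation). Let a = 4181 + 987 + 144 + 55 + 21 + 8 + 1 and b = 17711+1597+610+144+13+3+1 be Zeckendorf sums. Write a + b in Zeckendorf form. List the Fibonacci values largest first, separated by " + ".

17711 + 6765 + 987 + 13

The two numbers are 5397 and 20079, so their sum is 25476.
Greedy algorithm:
25476: greatest Fibonacci not exceeding it is 17711, leaving 7765
7765: greatest Fibonacci not exceeding it is 6765, leaving 1000
1000: greatest Fibonacci not exceeding it is 987, leaving 13
13: greatest Fibonacci not exceeding it is 13, leaving 0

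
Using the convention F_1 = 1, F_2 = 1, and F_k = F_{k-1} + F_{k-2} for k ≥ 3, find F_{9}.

34

F_{2} = F_{1} + F_{0} = 1 + 0 = 1
F_{3} = F_{2} + F_{1} = 1 + 1 = 2
F_{4} = F_{3} + F_{2} = 2 + 1 = 3
F_{5} = F_{4} + F_{3} = 3 + 2 = 5
F_{6} = F_{5} + F_{4} = 5 + 3 = 8
F_{7} = F_{6} + F_{5} = 8 + 5 = 13
F_{8} = F_{7} + F_{6} = 13 + 8 = 21
F_{9} = F_{8} + F_{7} = 21 + 13 = 34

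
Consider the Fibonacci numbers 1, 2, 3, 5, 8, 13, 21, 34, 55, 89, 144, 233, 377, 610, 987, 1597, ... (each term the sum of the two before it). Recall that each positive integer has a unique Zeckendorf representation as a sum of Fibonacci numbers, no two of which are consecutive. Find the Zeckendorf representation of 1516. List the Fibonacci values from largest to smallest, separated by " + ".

987 + 377 + 144 + 8

Repeatedly subtract the largest Fibonacci number that fits:
987 ≤ 1516 < 1597, so take 987; remainder 529
377 ≤ 529 < 610, so take 377; remainder 152
144 ≤ 152 < 233, so take 144; remainder 8
8 ≤ 8 < 13, so take 8; remainder 0
So 1516 = 987 + 377 + 144 + 8, with no two terms consecutive in the sequence.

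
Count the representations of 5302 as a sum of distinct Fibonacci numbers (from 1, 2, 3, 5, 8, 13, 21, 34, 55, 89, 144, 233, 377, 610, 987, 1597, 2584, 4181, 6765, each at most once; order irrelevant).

5302 = 4181+987+89+34+8+3 = 4181+987+89+34+8+2+1 = 4181+987+89+21+13+8+3 = 4181+610+377+89+34+8+3 = … (50 more), for 54 in all.

54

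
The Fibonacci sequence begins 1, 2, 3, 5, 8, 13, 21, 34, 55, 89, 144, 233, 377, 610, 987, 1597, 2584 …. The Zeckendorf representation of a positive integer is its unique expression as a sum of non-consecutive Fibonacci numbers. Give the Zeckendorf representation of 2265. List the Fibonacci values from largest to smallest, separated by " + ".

1597 + 610 + 55 + 3

subtract 1597 from 2265: 668 remains
subtract 610 from 668: 58 remains
subtract 55 from 58: 3 remains
subtract 3 from 3: 0 remains
So 2265 = 1597 + 610 + 55 + 3, with no two terms consecutive in the sequence.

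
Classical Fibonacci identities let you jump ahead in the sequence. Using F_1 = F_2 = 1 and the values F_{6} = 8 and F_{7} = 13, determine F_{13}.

233

By F_{2k+1} = F_k² + F_{k+1}²: F_{13} = 8² + 13² = 64 + 169 = 233.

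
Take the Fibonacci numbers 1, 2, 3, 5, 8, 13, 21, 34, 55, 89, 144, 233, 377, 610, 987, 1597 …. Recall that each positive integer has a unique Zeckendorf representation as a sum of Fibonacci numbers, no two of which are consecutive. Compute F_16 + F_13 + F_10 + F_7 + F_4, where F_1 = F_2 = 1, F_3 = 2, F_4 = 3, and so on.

1291

F_16 + F_13 + F_10 + F_7 + F_4 = 987 + 233 + 55 + 13 + 3 = 1291.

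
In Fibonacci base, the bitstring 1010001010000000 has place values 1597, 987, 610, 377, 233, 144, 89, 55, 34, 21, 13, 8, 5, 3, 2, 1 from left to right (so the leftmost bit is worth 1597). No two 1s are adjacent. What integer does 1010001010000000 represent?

2330

Summing the place values of the 1 bits: 1597 + 610 + 89 + 34 = 2330.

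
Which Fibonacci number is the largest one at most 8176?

6765 ≤ 8176 < 10946, so the largest Fibonacci number not exceeding 8176 is 6765.

6765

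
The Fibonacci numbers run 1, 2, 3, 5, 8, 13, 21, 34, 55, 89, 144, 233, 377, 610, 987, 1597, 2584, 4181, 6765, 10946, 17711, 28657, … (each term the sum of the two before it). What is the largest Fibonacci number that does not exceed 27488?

17711

17711 ≤ 27488 < 28657, so the largest Fibonacci number not exceeding 27488 is 17711.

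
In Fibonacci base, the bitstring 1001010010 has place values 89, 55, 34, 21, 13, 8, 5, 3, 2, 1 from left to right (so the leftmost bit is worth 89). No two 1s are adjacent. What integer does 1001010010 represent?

Summing the place values of the 1 bits: 89 + 21 + 8 + 2 = 120.

120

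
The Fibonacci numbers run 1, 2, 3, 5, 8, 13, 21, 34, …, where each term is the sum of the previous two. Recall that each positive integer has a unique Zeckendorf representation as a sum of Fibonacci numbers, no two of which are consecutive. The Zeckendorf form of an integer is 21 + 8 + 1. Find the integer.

30

21 + 8 + 1 = 30.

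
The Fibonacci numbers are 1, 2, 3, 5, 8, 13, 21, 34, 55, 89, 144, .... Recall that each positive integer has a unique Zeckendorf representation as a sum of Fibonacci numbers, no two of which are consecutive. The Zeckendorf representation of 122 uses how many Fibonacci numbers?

5

Greedy algorithm:
122 − 89 = 33
33 − 21 = 12
12 − 8 = 4
4 − 3 = 1
1 − 1 = 0
122 = 89 + 21 + 8 + 3 + 1, which has 5 terms.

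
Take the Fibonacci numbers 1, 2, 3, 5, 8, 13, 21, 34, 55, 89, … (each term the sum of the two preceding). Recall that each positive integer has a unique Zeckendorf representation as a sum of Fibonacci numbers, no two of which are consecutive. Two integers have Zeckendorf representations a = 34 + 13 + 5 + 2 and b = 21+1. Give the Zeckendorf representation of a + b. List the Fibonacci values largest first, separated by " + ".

The two numbers are 54 and 22, so their sum is 76.
76: greatest Fibonacci not exceeding it is 55, leaving 21
21: greatest Fibonacci not exceeding it is 21, leaving 0

55 + 21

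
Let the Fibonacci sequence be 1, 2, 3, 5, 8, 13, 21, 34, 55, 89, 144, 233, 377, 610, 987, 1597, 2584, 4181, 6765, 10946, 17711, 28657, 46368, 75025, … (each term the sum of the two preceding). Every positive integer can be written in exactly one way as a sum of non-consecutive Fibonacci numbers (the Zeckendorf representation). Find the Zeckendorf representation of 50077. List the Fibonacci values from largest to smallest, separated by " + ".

46368 + 2584 + 987 + 89 + 34 + 13 + 2

50077 − 46368 = 3709
3709 − 2584 = 1125
1125 − 987 = 138
138 − 89 = 49
49 − 34 = 15
15 − 13 = 2
2 − 2 = 0
So 50077 = 46368 + 2584 + 987 + 89 + 34 + 13 + 2, with no two terms consecutive in the sequence.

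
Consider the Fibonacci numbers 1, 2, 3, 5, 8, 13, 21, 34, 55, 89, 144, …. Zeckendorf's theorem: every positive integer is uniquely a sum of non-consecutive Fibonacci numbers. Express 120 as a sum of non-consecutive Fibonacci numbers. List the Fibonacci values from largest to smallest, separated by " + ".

Greedily peel off the largest Fibonacci term at each step:
120: greatest Fibonacci not exceeding it is 89, leaving 31
31: greatest Fibonacci not exceeding it is 21, leaving 10
10: greatest Fibonacci not exceeding it is 8, leaving 2
2: greatest Fibonacci not exceeding it is 2, leaving 0
So 120 = 89 + 21 + 8 + 2, with no two terms consecutive in the sequence.

89 + 21 + 8 + 2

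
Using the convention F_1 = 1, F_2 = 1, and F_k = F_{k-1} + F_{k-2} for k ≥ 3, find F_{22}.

17711

Iterating the recurrence up to F_{18} = 2584 and F_{17} = 1597:
F_{19} = F_{18} + F_{17} = 2584 + 1597 = 4181
F_{20} = F_{19} + F_{18} = 4181 + 2584 = 6765
F_{21} = F_{20} + F_{19} = 6765 + 4181 = 10946
F_{22} = F_{21} + F_{20} = 10946 + 6765 = 17711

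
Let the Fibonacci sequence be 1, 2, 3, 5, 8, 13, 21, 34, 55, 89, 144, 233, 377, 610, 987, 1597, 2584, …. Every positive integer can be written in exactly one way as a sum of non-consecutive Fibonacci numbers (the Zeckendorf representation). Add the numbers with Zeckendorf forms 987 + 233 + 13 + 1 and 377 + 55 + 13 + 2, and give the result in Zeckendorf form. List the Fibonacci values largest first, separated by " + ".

1597 + 55 + 21 + 8

The two numbers are 1234 and 447, so their sum is 1681.
1681: greatest Fibonacci not exceeding it is 1597, leaving 84
84: greatest Fibonacci not exceeding it is 55, leaving 29
29: greatest Fibonacci not exceeding it is 21, leaving 8
8: greatest Fibonacci not exceeding it is 8, leaving 0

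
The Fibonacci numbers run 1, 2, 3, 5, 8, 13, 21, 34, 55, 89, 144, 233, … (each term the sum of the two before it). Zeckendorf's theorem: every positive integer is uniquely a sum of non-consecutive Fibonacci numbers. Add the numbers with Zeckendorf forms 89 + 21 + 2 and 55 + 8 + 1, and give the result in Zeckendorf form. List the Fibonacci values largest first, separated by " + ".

The two numbers are 112 and 64, so their sum is 176.
subtract 144 from 176: 32 remains
subtract 21 from 32: 11 remains
subtract 8 from 11: 3 remains
subtract 3 from 3: 0 remains

144 + 21 + 8 + 3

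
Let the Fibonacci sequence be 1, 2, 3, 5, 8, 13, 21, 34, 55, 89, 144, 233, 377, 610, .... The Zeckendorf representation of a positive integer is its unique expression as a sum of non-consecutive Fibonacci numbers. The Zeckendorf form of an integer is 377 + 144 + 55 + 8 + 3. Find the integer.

587

377 + 144 + 55 + 8 + 3 = 587.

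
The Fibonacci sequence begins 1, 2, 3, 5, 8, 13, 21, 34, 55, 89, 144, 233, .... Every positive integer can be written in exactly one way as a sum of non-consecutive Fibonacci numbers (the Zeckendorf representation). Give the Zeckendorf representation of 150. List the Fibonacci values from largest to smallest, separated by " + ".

Greedy algorithm:
largest Fibonacci ≤ 150 is 144; 150 − 144 = 6
largest Fibonacci ≤ 6 is 5; 6 − 5 = 1
largest Fibonacci ≤ 1 is 1; 1 − 1 = 0
So 150 = 144 + 5 + 1, with no two terms consecutive in the sequence.

144 + 5 + 1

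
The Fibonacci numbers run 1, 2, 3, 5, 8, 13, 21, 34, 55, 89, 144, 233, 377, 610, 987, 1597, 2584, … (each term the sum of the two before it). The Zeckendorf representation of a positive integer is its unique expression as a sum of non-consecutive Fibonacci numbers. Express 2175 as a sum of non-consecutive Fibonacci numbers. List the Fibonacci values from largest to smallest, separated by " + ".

2175: greatest Fibonacci not exceeding it is 1597, leaving 578
578: greatest Fibonacci not exceeding it is 377, leaving 201
201: greatest Fibonacci not exceeding it is 144, leaving 57
57: greatest Fibonacci not exceeding it is 55, leaving 2
2: greatest Fibonacci not exceeding it is 2, leaving 0
So 2175 = 1597 + 377 + 144 + 55 + 2, with no two terms consecutive in the sequence.

1597 + 377 + 144 + 55 + 2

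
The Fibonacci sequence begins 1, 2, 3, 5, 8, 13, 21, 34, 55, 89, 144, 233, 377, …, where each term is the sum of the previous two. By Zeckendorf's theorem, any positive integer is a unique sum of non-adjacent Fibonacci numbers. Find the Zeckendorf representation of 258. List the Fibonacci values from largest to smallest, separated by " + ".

233 + 21 + 3 + 1

subtract 233 from 258: 25 remains
subtract 21 from 25: 4 remains
subtract 3 from 4: 1 remains
subtract 1 from 1: 0 remains
So 258 = 233 + 21 + 3 + 1, with no two terms consecutive in the sequence.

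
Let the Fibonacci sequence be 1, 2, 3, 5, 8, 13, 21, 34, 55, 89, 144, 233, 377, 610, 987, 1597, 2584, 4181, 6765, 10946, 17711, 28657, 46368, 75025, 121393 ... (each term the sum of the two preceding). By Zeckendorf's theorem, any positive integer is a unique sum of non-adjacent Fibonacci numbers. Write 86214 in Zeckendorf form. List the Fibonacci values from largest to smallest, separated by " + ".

75025 + 10946 + 233 + 8 + 2

75025 ≤ 86214 < 121393, so take 75025; remainder 11189
10946 ≤ 11189 < 17711, so take 10946; remainder 243
233 ≤ 243 < 377, so take 233; remainder 10
8 ≤ 10 < 13, so take 8; remainder 2
2 ≤ 2 < 3, so take 2; remainder 0
So 86214 = 75025 + 10946 + 233 + 8 + 2, with no two terms consecutive in the sequence.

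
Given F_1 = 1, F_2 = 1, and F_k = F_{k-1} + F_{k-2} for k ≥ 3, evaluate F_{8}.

21

F_{2} = F_{1} + F_{0} = 1 + 0 = 1
F_{3} = F_{2} + F_{1} = 1 + 1 = 2
F_{4} = F_{3} + F_{2} = 2 + 1 = 3
F_{5} = F_{4} + F_{3} = 3 + 2 = 5
F_{6} = F_{5} + F_{4} = 5 + 3 = 8
F_{7} = F_{6} + F_{5} = 8 + 5 = 13
F_{8} = F_{7} + F_{6} = 13 + 8 = 21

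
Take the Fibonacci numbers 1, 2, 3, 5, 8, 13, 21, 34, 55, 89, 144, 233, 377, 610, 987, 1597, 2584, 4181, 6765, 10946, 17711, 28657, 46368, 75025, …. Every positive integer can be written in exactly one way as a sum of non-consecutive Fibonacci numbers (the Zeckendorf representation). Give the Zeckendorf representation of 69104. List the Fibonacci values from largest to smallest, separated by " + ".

46368 + 17711 + 4181 + 610 + 233 + 1

Greedily peel off the largest Fibonacci term at each step:
69104 − 46368 = 22736
22736 − 17711 = 5025
5025 − 4181 = 844
844 − 610 = 234
234 − 233 = 1
1 − 1 = 0
So 69104 = 46368 + 17711 + 4181 + 610 + 233 + 1, with no two terms consecutive in the sequence.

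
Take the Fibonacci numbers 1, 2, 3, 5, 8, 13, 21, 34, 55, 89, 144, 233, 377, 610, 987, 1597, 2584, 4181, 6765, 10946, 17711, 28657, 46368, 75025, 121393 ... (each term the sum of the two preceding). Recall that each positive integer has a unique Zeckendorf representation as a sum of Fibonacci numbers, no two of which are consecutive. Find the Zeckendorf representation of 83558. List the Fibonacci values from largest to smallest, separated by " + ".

75025 + 6765 + 1597 + 144 + 21 + 5 + 1

83558: greatest Fibonacci not exceeding it is 75025, leaving 8533
8533: greatest Fibonacci not exceeding it is 6765, leaving 1768
1768: greatest Fibonacci not exceeding it is 1597, leaving 171
171: greatest Fibonacci not exceeding it is 144, leaving 27
27: greatest Fibonacci not exceeding it is 21, leaving 6
6: greatest Fibonacci not exceeding it is 5, leaving 1
1: greatest Fibonacci not exceeding it is 1, leaving 0
So 83558 = 75025 + 6765 + 1597 + 144 + 21 + 5 + 1, with no two terms consecutive in the sequence.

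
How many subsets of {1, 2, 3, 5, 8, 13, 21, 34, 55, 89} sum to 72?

Starting from the Zeckendorf form and repeatedly splitting a term F_k into F_{k−1} + F_{k−2} (when neither is already used) reaches every representation.
72 = 55+13+3+1 = 55+8+5+3+1 = 34+21+13+3+1 = 34+21+8+5+3+1 — 4 representations.

4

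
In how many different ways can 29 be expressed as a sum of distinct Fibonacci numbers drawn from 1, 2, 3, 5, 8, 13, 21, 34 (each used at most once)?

29 = 21+8 = 21+5+3 = 21+5+2+1 = 13+8+5+3 = 13+8+5+2+1 — 5 representations.

5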